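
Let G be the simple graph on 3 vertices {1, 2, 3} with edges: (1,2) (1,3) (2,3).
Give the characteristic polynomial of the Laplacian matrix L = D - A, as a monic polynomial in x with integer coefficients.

Reading degrees in the order [1, 2, 3] gives [2, 2, 2]; set D = diag(2, 2, 2) and form L = D - A. L has integer entries, so p(x) = det(xI - L) has integer coefficients. Expanding the determinant yields x^3 - 6x^2 + 9x. The coefficient of x^2 equals -trace(L) = -6, matching the sum of degrees. By the matrix-tree theorem the graph has (1/3) * product of the nonzero eigenvalues = 3 spanning trees.

x^3 - 6x^2 + 9x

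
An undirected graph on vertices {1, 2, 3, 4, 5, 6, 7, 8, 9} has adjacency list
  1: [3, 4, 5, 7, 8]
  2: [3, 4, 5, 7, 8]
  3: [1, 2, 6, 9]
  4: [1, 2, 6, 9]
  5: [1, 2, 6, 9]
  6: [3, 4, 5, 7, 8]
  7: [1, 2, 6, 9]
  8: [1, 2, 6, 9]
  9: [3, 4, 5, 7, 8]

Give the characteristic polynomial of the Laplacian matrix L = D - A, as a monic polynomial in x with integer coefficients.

Reading degrees in the order [1, 2, 3, 4, 5, 6, 7, 8, 9] gives [5, 5, 4, 4, 4, 5, 4, 4, 5]; set D = diag(5, 5, 4, 4, 4, 5, 4, 4, 5) and form L = D - A. The eigenvalues of L are [0, 4, 4, 4, 4, 5, 5, 5, 9]; the characteristic polynomial is the product of (x - lambda_i), which multiplies out to x^9 - 40x^8 + 690x^7 - 6720x^6 + 40485x^5 - 154704x^4 + 366560x^3 - 492800x^2 + 288000x. Since p(0) = det(-L) = 0, x divides p(x). The largest eigenvalue, 9, is at most the vertex count 9.

x^9 - 40x^8 + 690x^7 - 6720x^6 + 40485x^5 - 154704x^4 + 366560x^3 - 492800x^2 + 288000x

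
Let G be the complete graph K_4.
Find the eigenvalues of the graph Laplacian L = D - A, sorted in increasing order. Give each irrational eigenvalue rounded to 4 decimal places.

The graph has 4 vertices and degree multiset [3, 3, 3, 3]; D is the diagonal matrix of degrees and L = D - A. L is symmetric positive semidefinite, so every eigenvalue is real and nonnegative.

[0, 4, 4, 4]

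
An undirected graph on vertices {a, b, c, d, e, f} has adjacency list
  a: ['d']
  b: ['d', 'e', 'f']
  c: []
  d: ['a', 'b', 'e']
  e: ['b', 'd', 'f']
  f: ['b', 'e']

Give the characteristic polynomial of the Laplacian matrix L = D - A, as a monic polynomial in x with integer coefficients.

x^6 - 12x^5 + 50x^4 - 82x^3 + 40x^2

Each diagonal entry of L is the vertex degree and each off-diagonal entry is -1 where an edge is present, 0 otherwise; in the order [a, b, c, d, e, f] the diagonal is [1, 3, 0, 3, 3, 2]. L has integer entries, so p(x) = det(xI - L) has integer coefficients. Expanding the determinant yields x^6 - 12x^5 + 50x^4 - 82x^3 + 40x^2. Since p(0) = det(-L) = 0, x divides p(x). The eigenvalues sum to 12, which equals trace(L) = 2|E|.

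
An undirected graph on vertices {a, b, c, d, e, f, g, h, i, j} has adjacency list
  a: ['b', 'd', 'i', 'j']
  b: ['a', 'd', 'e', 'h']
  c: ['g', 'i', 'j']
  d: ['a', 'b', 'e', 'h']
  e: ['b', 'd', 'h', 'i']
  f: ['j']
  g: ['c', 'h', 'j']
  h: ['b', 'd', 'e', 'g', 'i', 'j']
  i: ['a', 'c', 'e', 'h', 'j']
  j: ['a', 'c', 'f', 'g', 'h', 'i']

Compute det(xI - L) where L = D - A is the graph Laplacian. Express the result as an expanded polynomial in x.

With the vertex order [a, b, c, d, e, f, g, h, i, j], the degrees are [4, 4, 3, 4, 4, 1, 3, 6, 5, 6], giving D = diag(4, 4, 3, 4, 4, 1, 3, 6, 5, 6) and L = D - A. Computing det(xI - L) by cofactor expansion (or equivalently via sum-over-permutations) gives x^10 - 40x^9 + 690x^8 - 6714x^7 + 40431x^6 - 155320x^5 + 377477x^4 - 553050x^3 + 435905x^2 - 137900x. Since p(0) = det(-L) = 0, x divides p(x).

x^10 - 40x^9 + 690x^8 - 6714x^7 + 40431x^6 - 155320x^5 + 377477x^4 - 553050x^3 + 435905x^2 - 137900x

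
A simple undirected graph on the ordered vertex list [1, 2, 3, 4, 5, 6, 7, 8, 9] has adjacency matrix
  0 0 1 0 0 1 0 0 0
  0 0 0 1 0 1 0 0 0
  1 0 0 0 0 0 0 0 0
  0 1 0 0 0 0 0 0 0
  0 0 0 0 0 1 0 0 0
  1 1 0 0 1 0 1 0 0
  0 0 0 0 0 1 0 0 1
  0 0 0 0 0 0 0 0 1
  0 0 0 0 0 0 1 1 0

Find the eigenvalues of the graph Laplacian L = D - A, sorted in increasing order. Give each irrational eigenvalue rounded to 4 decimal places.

[0, 0.2398, 0.3820, 0.7199, 1.4240, 2.2032, 2.6180, 3.1692, 5.2439]

With the vertex order [1, 2, 3, 4, 5, 6, 7, 8, 9], the degrees are [2, 2, 1, 1, 1, 4, 2, 1, 2], giving D = diag(2, 2, 1, 1, 1, 4, 2, 1, 2) and L = D - A. The multiplicity of 0 as a Laplacian eigenvalue equals the number of connected components. The single zero eigenvalue shows the graph is connected.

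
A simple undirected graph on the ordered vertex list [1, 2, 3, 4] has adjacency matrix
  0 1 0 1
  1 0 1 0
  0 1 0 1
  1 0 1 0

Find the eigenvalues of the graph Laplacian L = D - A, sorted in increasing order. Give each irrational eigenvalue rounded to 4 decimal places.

[0, 2, 2, 4]

Each diagonal entry of L is the vertex degree and each off-diagonal entry is -1 where an edge is present, 0 otherwise; in the order [1, 2, 3, 4] the diagonal is [2, 2, 2, 2]. The multiplicity of 0 as a Laplacian eigenvalue equals the number of connected components. The single zero eigenvalue shows the graph is connected.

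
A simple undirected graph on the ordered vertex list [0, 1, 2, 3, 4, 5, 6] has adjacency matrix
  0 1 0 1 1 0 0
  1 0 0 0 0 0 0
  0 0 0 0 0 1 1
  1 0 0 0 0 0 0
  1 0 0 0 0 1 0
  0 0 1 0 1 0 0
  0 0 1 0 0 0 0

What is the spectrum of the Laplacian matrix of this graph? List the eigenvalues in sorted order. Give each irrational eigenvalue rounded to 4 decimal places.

[0, 0.2254, 1, 1, 2.1859, 3.3604, 4.2283]

Each diagonal entry of L is the vertex degree and each off-diagonal entry is -1 where an edge is present, 0 otherwise; in the order [0, 1, 2, 3, 4, 5, 6] the diagonal is [3, 1, 2, 1, 2, 2, 1]. Diagonalising L (or applying a numerical eigensolver to the 7x7 matrix) gives the spectrum above. The single zero eigenvalue shows the graph is connected.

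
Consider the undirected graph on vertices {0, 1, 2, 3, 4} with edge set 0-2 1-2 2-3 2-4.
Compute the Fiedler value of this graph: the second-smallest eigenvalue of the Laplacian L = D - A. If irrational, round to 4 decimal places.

1

With the vertex order [0, 1, 2, 3, 4], the degrees are [1, 1, 4, 1, 1], giving D = diag(1, 1, 4, 1, 1) and L = D - A. The sorted Laplacian eigenvalues are [0, 1, 1, 1, 5]; the algebraic connectivity is the second entry, 1. There is one zero in the spectrum, matching the 1 component.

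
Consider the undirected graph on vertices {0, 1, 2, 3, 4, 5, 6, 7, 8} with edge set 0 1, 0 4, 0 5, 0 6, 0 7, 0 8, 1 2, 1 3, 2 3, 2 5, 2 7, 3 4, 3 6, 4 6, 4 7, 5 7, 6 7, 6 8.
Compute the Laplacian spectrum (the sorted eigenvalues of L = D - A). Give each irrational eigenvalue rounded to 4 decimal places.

[0, 1.6363, 2.4534, 2.8556, 4.2802, 5, 5.6548, 6.7688, 7.3509]

With the vertex order [0, 1, 2, 3, 4, 5, 6, 7, 8], the degrees are [6, 3, 4, 4, 4, 3, 5, 5, 2], giving D = diag(6, 3, 4, 4, 4, 3, 5, 5, 2) and L = D - A. The multiplicity of 0 as a Laplacian eigenvalue equals the number of connected components. The single zero eigenvalue shows the graph is connected. By the matrix-tree theorem the graph has (1/9) * product of the nonzero eigenvalues = 7670 spanning trees. The largest eigenvalue, 7.3509, is at most the vertex count 9.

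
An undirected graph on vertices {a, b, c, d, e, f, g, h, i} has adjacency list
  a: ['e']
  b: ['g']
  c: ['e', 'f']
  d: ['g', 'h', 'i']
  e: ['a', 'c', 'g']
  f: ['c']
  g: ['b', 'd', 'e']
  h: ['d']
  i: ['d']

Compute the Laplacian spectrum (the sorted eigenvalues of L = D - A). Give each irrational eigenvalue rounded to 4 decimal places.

Each diagonal entry of L is the vertex degree and each off-diagonal entry is -1 where an edge is present, 0 otherwise; in the order [a, b, c, d, e, f, g, h, i] the diagonal is [1, 1, 2, 3, 3, 1, 3, 1, 1]. Diagonalising L (or applying a numerical eigensolver to the 9x9 matrix) gives the spectrum above.

[0, 0.2118, 0.5546, 0.7223, 1, 2.0782, 2.7338, 3.8525, 4.8468]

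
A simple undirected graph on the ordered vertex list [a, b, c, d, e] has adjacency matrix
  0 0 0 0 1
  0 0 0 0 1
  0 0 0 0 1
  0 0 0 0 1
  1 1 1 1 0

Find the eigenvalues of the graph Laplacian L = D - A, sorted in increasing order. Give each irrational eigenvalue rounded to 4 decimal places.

With the vertex order [a, b, c, d, e], the degrees are [1, 1, 1, 1, 4], giving D = diag(1, 1, 1, 1, 4) and L = D - A. Since every row of L sums to 0, the all-ones vector is in the kernel and 0 is an eigenvalue. The single zero eigenvalue shows the graph is connected. The largest eigenvalue, 5, is at most the vertex count 5.

[0, 1, 1, 1, 5]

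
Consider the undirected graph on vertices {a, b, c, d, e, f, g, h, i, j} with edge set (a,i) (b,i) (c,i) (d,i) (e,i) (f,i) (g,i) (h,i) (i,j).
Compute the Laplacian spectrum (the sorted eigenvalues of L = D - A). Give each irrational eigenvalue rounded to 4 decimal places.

[0, 1, 1, 1, 1, 1, 1, 1, 1, 10]

Reading degrees in the order [a, b, c, d, e, f, g, h, i, j] gives [1, 1, 1, 1, 1, 1, 1, 1, 9, 1]; set D = diag(1, 1, 1, 1, 1, 1, 1, 1, 9, 1) and form L = D - A. Since every row of L sums to 0, the all-ones vector is in the kernel and 0 is an eigenvalue. The eigenvalues sum to 18, which equals trace(L) = 2|E|. There is one zero in the spectrum, matching the 1 component.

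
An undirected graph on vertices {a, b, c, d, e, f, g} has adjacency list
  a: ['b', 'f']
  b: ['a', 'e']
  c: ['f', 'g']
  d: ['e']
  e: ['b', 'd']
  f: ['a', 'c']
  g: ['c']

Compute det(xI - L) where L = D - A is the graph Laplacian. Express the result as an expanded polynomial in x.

x^7 - 12x^6 + 55x^5 - 120x^4 + 126x^3 - 56x^2 + 7x

With the vertex order [a, b, c, d, e, f, g], the degrees are [2, 2, 2, 1, 2, 2, 1], giving D = diag(2, 2, 2, 1, 2, 2, 1) and L = D - A. Computing det(xI - L) by cofactor expansion (or equivalently via sum-over-permutations) gives x^7 - 12x^6 + 55x^5 - 120x^4 + 126x^3 - 56x^2 + 7x. The constant term is 0 because L is singular (the all-ones vector lies in its kernel). By the matrix-tree theorem the graph has (1/7) * product of the nonzero eigenvalues = 1 spanning tree. There is one zero in the spectrum, matching the 1 component.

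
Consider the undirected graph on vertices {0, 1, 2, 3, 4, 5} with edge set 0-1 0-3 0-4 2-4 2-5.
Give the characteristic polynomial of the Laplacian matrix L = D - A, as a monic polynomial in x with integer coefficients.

x^6 - 10x^5 + 35x^4 - 52x^3 + 32x^2 - 6x

Reading degrees in the order [0, 1, 2, 3, 4, 5] gives [3, 1, 2, 1, 2, 1]; set D = diag(3, 1, 2, 1, 2, 1) and form L = D - A. Computing det(xI - L) by cofactor expansion (or equivalently via sum-over-permutations) gives x^6 - 10x^5 + 35x^4 - 52x^3 + 32x^2 - 6x. The coefficient of x^5 equals -trace(L) = -10, matching the sum of degrees. The largest eigenvalue, 4.2143, is at most the vertex count 6.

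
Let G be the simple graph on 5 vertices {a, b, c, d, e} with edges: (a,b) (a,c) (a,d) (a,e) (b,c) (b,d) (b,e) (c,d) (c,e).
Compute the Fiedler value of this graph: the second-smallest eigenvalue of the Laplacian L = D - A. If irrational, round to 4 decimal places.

Reading degrees in the order [a, b, c, d, e] gives [4, 4, 4, 3, 3]; set D = diag(4, 4, 4, 3, 3) and form L = D - A. Computing the eigenvalues of L and sorting gives [0, 3, 5, 5, 5]. The Fiedler value lambda_2 = 3 is strictly positive, so the graph is connected.

3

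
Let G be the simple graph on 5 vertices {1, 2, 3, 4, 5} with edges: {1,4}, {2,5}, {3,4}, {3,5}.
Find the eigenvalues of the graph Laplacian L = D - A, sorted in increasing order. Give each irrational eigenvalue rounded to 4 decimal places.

[0, 0.3820, 1.3820, 2.6180, 3.6180]

Reading degrees in the order [1, 2, 3, 4, 5] gives [1, 1, 2, 2, 2]; set D = diag(1, 1, 2, 2, 2) and form L = D - A. L is symmetric positive semidefinite, so every eigenvalue is real and nonnegative. The single zero eigenvalue shows the graph is connected. There is one zero in the spectrum, matching the 1 component.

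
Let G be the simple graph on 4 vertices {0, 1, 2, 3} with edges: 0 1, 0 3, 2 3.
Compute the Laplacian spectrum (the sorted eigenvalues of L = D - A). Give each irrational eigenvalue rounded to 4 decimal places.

[0, 0.5858, 2, 3.4142]

Each diagonal entry of L is the vertex degree and each off-diagonal entry is -1 where an edge is present, 0 otherwise; in the order [0, 1, 2, 3] the diagonal is [2, 1, 1, 2]. Since every row of L sums to 0, the all-ones vector is in the kernel and 0 is an eigenvalue. The single zero eigenvalue shows the graph is connected. The largest eigenvalue, 3.4142, is at most the vertex count 4.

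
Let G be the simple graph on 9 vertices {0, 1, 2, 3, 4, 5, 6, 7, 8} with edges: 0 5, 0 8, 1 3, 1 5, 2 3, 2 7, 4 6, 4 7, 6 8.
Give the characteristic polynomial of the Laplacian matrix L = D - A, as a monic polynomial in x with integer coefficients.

x^9 - 18x^8 + 135x^7 - 546x^6 + 1287x^5 - 1782x^4 + 1386x^3 - 540x^2 + 81x

With the vertex order [0, 1, 2, 3, 4, 5, 6, 7, 8], the degrees are [2, 2, 2, 2, 2, 2, 2, 2, 2], giving D = diag(2, 2, 2, 2, 2, 2, 2, 2, 2) and L = D - A. L has integer entries, so p(x) = det(xI - L) has integer coefficients. Expanding the determinant yields x^9 - 18x^8 + 135x^7 - 546x^6 + 1287x^5 - 1782x^4 + 1386x^3 - 540x^2 + 81x. The coefficient of x^8 equals -trace(L) = -18, matching the sum of degrees. There is one zero in the spectrum, matching the 1 component.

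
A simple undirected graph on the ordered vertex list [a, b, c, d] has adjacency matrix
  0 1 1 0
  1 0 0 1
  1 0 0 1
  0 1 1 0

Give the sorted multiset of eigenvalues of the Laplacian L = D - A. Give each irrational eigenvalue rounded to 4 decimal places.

[0, 2, 2, 4]

Each diagonal entry of L is the vertex degree and each off-diagonal entry is -1 where an edge is present, 0 otherwise; in the order [a, b, c, d] the diagonal is [2, 2, 2, 2]. L is symmetric positive semidefinite, so every eigenvalue is real and nonnegative. The single zero eigenvalue shows the graph is connected. By the matrix-tree theorem the graph has (1/4) * product of the nonzero eigenvalues = 4 spanning trees.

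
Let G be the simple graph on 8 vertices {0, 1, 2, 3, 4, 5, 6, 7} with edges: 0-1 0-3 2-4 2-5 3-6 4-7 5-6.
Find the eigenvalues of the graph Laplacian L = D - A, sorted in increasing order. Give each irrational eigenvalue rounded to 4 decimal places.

[0, 0.1522, 0.5858, 1.2346, 2, 2.7654, 3.4142, 3.8478]

Reading degrees in the order [0, 1, 2, 3, 4, 5, 6, 7] gives [2, 1, 2, 2, 2, 2, 2, 1]; set D = diag(2, 1, 2, 2, 2, 2, 2, 1) and form L = D - A. L is symmetric positive semidefinite, so every eigenvalue is real and nonnegative. The largest eigenvalue, 3.8478, is at most the vertex count 8. The eigenvalues sum to 14, which equals trace(L) = 2|E|.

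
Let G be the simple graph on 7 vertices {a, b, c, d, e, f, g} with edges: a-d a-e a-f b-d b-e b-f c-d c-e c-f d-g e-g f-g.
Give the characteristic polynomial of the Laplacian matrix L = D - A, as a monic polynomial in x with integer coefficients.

x^7 - 24x^6 + 234x^5 - 1192x^4 + 3357x^3 - 4968x^2 + 3024x

Each diagonal entry of L is the vertex degree and each off-diagonal entry is -1 where an edge is present, 0 otherwise; in the order [a, b, c, d, e, f, g] the diagonal is [3, 3, 3, 4, 4, 4, 3]. The eigenvalues of L are [0, 3, 3, 3, 4, 4, 7]; the characteristic polynomial is the product of (x - lambda_i), which multiplies out to x^7 - 24x^6 + 234x^5 - 1192x^4 + 3357x^3 - 4968x^2 + 3024x. The constant term is 0 because L is singular (the all-ones vector lies in its kernel). By the matrix-tree theorem the graph has (1/7) * product of the nonzero eigenvalues = 432 spanning trees.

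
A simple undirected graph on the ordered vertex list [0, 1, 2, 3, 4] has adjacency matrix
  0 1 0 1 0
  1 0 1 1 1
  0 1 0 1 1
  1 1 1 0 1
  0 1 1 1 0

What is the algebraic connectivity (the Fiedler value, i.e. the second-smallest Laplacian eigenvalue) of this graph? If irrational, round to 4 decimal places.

2

Reading degrees in the order [0, 1, 2, 3, 4] gives [2, 4, 3, 4, 3]; set D = diag(2, 4, 3, 4, 3) and form L = D - A. Computing the eigenvalues of L and sorting gives [0, 2, 4, 5, 5]. The Fiedler value lambda_2 = 2 is strictly positive, so the graph is connected. There is one zero in the spectrum, matching the 1 component.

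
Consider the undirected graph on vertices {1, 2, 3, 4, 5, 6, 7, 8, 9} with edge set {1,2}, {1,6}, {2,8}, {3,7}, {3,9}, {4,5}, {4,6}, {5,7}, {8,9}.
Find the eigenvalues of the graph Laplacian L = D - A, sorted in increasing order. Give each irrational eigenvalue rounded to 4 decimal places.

[0, 0.4679, 0.4679, 1.6527, 1.6527, 3, 3, 3.8794, 3.8794]

Reading degrees in the order [1, 2, 3, 4, 5, 6, 7, 8, 9] gives [2, 2, 2, 2, 2, 2, 2, 2, 2]; set D = diag(2, 2, 2, 2, 2, 2, 2, 2, 2) and form L = D - A. Diagonalising L (or applying a numerical eigensolver to the 9x9 matrix) gives the spectrum above.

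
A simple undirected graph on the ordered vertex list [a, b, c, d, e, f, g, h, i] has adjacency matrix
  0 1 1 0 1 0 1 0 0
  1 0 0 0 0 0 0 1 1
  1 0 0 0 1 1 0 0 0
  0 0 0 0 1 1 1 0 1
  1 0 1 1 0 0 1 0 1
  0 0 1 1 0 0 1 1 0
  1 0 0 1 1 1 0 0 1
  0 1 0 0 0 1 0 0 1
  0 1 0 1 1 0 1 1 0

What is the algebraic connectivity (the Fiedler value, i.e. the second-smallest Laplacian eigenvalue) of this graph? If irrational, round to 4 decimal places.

Each diagonal entry of L is the vertex degree and each off-diagonal entry is -1 where an edge is present, 0 otherwise; in the order [a, b, c, d, e, f, g, h, i] the diagonal is [4, 3, 3, 4, 5, 4, 5, 3, 5]. The smallest Laplacian eigenvalue is always 0. The next one, lambda_2 = 1.9139, measures how hard the graph is to disconnect: larger values mean better connectivity.

1.9139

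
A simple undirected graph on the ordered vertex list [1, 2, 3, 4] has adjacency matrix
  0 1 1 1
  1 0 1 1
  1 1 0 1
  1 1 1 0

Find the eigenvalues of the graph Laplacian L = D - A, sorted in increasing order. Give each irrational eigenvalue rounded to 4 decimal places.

[0, 4, 4, 4]

Reading degrees in the order [1, 2, 3, 4] gives [3, 3, 3, 3]; set D = diag(3, 3, 3, 3) and form L = D - A. L is symmetric positive semidefinite, so every eigenvalue is real and nonnegative. The largest eigenvalue, 4, is at most the vertex count 4. There is one zero in the spectrum, matching the 1 component.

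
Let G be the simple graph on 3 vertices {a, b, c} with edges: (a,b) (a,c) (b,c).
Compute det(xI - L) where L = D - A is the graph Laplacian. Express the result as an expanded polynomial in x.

x^3 - 6x^2 + 9x

Reading degrees in the order [a, b, c] gives [2, 2, 2]; set D = diag(2, 2, 2) and form L = D - A. Computing det(xI - L) by cofactor expansion (or equivalently via sum-over-permutations) gives x^3 - 6x^2 + 9x. Since p(0) = det(-L) = 0, x divides p(x). By the matrix-tree theorem the graph has (1/3) * product of the nonzero eigenvalues = 3 spanning trees.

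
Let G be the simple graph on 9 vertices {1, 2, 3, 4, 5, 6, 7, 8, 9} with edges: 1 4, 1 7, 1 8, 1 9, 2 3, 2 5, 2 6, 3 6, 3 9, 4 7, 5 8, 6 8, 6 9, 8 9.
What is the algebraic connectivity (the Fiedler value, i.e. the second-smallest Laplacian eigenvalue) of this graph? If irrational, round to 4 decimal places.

Each diagonal entry of L is the vertex degree and each off-diagonal entry is -1 where an edge is present, 0 otherwise; in the order [1, 2, 3, 4, 5, 6, 7, 8, 9] the diagonal is [4, 3, 3, 2, 2, 4, 2, 4, 4]. The smallest Laplacian eigenvalue is always 0. The next one, lambda_2 = 0.5366, measures how hard the graph is to disconnect: larger values mean better connectivity. The largest eigenvalue, 5.9251, is at most the vertex count 9.

0.5366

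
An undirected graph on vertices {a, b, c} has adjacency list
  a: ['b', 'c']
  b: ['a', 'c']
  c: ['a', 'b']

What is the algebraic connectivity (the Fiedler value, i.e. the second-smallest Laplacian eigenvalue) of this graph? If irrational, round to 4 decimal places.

3

With the vertex order [a, b, c], the degrees are [2, 2, 2], giving D = diag(2, 2, 2) and L = D - A. The sorted Laplacian eigenvalues are [0, 3, 3]; the algebraic connectivity is the second entry, 3. There is one zero in the spectrum, matching the 1 component. By the matrix-tree theorem the graph has (1/3) * product of the nonzero eigenvalues = 3 spanning trees.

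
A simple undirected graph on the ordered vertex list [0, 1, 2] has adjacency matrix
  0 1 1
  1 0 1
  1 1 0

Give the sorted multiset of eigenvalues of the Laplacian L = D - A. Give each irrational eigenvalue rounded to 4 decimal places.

With the vertex order [0, 1, 2], the degrees are [2, 2, 2], giving D = diag(2, 2, 2) and L = D - A. The multiplicity of 0 as a Laplacian eigenvalue equals the number of connected components.

[0, 3, 3]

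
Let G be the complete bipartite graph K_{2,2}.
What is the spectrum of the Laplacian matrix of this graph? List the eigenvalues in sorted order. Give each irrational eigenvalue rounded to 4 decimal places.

The graph has 4 vertices and degree multiset [2, 2, 2, 2]; D is the diagonal matrix of degrees and L = D - A. The multiplicity of 0 as a Laplacian eigenvalue equals the number of connected components. By the matrix-tree theorem the graph has (1/4) * product of the nonzero eigenvalues = 4 spanning trees.

[0, 2, 2, 4]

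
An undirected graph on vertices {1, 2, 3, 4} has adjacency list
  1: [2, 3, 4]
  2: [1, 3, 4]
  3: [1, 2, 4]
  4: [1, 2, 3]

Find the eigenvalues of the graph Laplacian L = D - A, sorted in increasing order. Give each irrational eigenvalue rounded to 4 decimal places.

[0, 4, 4, 4]

Reading degrees in the order [1, 2, 3, 4] gives [3, 3, 3, 3]; set D = diag(3, 3, 3, 3) and form L = D - A. The multiplicity of 0 as a Laplacian eigenvalue equals the number of connected components. The single zero eigenvalue shows the graph is connected. By the matrix-tree theorem the graph has (1/4) * product of the nonzero eigenvalues = 16 spanning trees.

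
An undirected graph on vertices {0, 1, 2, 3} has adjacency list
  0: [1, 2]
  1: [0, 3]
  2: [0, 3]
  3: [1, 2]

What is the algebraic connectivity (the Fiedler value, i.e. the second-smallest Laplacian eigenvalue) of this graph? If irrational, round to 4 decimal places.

Each diagonal entry of L is the vertex degree and each off-diagonal entry is -1 where an edge is present, 0 otherwise; in the order [0, 1, 2, 3] the diagonal is [2, 2, 2, 2]. Computing the eigenvalues of L and sorting gives [0, 2, 2, 4]. The Fiedler value lambda_2 = 2 is strictly positive, so the graph is connected. By the matrix-tree theorem the graph has (1/4) * product of the nonzero eigenvalues = 4 spanning trees.

2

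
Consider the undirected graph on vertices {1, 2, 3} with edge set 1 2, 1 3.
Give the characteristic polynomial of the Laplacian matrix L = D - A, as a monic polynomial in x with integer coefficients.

x^3 - 4x^2 + 3x

Reading degrees in the order [1, 2, 3] gives [2, 1, 1]; set D = diag(2, 1, 1) and form L = D - A. The eigenvalues of L are [0, 1, 3]; the characteristic polynomial is the product of (x - lambda_i), which multiplies out to x^3 - 4x^2 + 3x. Since p(0) = det(-L) = 0, x divides p(x).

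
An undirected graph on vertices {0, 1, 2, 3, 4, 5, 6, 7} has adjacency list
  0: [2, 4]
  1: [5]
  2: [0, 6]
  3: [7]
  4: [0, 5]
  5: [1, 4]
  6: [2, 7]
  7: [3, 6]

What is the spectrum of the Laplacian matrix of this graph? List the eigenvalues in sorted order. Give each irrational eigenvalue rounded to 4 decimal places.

[0, 0.1522, 0.5858, 1.2346, 2, 2.7654, 3.4142, 3.8478]

Reading degrees in the order [0, 1, 2, 3, 4, 5, 6, 7] gives [2, 1, 2, 1, 2, 2, 2, 2]; set D = diag(2, 1, 2, 1, 2, 2, 2, 2) and form L = D - A. The multiplicity of 0 as a Laplacian eigenvalue equals the number of connected components. The single zero eigenvalue shows the graph is connected. By the matrix-tree theorem the graph has (1/8) * product of the nonzero eigenvalues = 1 spanning tree.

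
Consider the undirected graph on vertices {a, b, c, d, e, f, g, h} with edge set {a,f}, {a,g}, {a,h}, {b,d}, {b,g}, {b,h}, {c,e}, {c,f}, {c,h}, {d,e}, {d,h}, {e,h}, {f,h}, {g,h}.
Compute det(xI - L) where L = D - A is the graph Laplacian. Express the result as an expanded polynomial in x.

x^8 - 28x^7 + 322x^6 - 1974x^5 + 6965x^4 - 14126x^3 + 15225x^2 - 6728x

With the vertex order [a, b, c, d, e, f, g, h], the degrees are [3, 3, 3, 3, 3, 3, 3, 7], giving D = diag(3, 3, 3, 3, 3, 3, 3, 7) and L = D - A. L has integer entries, so p(x) = det(xI - L) has integer coefficients. Expanding the determinant yields x^8 - 28x^7 + 322x^6 - 1974x^5 + 6965x^4 - 14126x^3 + 15225x^2 - 6728x. The coefficient of x^7 equals -trace(L) = -28, matching the sum of degrees. The eigenvalues sum to 28, which equals trace(L) = 2|E|.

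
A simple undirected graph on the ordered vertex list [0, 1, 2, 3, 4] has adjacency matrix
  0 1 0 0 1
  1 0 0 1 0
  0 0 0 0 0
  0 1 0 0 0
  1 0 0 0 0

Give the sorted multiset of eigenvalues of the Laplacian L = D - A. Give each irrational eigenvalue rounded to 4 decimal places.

[0, 0, 0.5858, 2, 3.4142]

Reading degrees in the order [0, 1, 2, 3, 4] gives [2, 2, 0, 1, 1]; set D = diag(2, 2, 0, 1, 1) and form L = D - A. The multiplicity of 0 as a Laplacian eigenvalue equals the number of connected components. The 2 zero eigenvalues correspond to the 2 connected components. There are 2 zeros in the spectrum, matching the 2 components.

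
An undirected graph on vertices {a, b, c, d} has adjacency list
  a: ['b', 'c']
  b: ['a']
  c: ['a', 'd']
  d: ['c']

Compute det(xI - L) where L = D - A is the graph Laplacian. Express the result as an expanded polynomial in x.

Each diagonal entry of L is the vertex degree and each off-diagonal entry is -1 where an edge is present, 0 otherwise; in the order [a, b, c, d] the diagonal is [2, 1, 2, 1]. L has integer entries, so p(x) = det(xI - L) has integer coefficients. Expanding the determinant yields x^4 - 6x^3 + 10x^2 - 4x. Since p(0) = det(-L) = 0, x divides p(x). By the matrix-tree theorem the graph has (1/4) * product of the nonzero eigenvalues = 1 spanning tree.

x^4 - 6x^3 + 10x^2 - 4x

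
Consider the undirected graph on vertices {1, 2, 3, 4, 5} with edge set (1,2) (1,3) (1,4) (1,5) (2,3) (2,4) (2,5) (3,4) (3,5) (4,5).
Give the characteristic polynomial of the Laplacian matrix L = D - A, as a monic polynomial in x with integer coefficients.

x^5 - 20x^4 + 150x^3 - 500x^2 + 625x

Each diagonal entry of L is the vertex degree and each off-diagonal entry is -1 where an edge is present, 0 otherwise; in the order [1, 2, 3, 4, 5] the diagonal is [4, 4, 4, 4, 4]. The eigenvalues of L are [0, 5, 5, 5, 5]; the characteristic polynomial is the product of (x - lambda_i), which multiplies out to x^5 - 20x^4 + 150x^3 - 500x^2 + 625x. The coefficient of x^4 equals -trace(L) = -20, matching the sum of degrees.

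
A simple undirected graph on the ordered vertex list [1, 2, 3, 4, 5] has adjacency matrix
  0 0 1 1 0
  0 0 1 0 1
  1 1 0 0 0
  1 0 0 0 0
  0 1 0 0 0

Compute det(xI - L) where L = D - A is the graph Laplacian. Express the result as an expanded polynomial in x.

x^5 - 8x^4 + 21x^3 - 20x^2 + 5x

With the vertex order [1, 2, 3, 4, 5], the degrees are [2, 2, 2, 1, 1], giving D = diag(2, 2, 2, 1, 1) and L = D - A. L has integer entries, so p(x) = det(xI - L) has integer coefficients. Expanding the determinant yields x^5 - 8x^4 + 21x^3 - 20x^2 + 5x. The constant term is 0 because L is singular (the all-ones vector lies in its kernel). The largest eigenvalue, 3.6180, is at most the vertex count 5.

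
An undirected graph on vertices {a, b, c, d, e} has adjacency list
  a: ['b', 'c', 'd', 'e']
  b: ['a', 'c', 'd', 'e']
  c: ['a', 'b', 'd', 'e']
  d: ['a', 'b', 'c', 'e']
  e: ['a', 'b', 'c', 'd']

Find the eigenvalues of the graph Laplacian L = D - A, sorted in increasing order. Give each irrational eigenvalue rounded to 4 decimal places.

[0, 5, 5, 5, 5]

Each diagonal entry of L is the vertex degree and each off-diagonal entry is -1 where an edge is present, 0 otherwise; in the order [a, b, c, d, e] the diagonal is [4, 4, 4, 4, 4]. Diagonalising L (or applying a numerical eigensolver to the 5x5 matrix) gives the spectrum above. The eigenvalues sum to 20, which equals trace(L) = 2|E|. By the matrix-tree theorem the graph has (1/5) * product of the nonzero eigenvalues = 125 spanning trees.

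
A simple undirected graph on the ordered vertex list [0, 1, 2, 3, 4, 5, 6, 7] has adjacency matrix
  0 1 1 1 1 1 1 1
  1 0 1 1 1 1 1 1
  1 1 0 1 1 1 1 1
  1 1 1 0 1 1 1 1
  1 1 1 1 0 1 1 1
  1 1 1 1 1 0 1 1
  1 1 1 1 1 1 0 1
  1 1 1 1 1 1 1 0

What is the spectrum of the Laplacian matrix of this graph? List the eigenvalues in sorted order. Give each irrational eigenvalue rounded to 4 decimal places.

With the vertex order [0, 1, 2, 3, 4, 5, 6, 7], the degrees are [7, 7, 7, 7, 7, 7, 7, 7], giving D = diag(7, 7, 7, 7, 7, 7, 7, 7) and L = D - A. L is symmetric positive semidefinite, so every eigenvalue is real and nonnegative. The single zero eigenvalue shows the graph is connected.

[0, 8, 8, 8, 8, 8, 8, 8]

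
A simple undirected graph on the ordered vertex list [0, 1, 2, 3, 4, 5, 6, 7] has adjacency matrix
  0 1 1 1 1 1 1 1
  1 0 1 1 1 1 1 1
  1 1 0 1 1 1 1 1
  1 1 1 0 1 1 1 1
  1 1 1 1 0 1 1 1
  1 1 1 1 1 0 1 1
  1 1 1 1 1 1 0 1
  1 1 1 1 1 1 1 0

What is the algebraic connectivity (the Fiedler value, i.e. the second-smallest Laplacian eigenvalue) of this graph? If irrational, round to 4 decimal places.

8

Each diagonal entry of L is the vertex degree and each off-diagonal entry is -1 where an edge is present, 0 otherwise; in the order [0, 1, 2, 3, 4, 5, 6, 7] the diagonal is [7, 7, 7, 7, 7, 7, 7, 7]. The sorted Laplacian eigenvalues are [0, 8, 8, 8, 8, 8, 8, 8]; the algebraic connectivity is the second entry, 8. The eigenvalues sum to 56, which equals trace(L) = 2|E|. By the matrix-tree theorem the graph has (1/8) * product of the nonzero eigenvalues = 262144 spanning trees.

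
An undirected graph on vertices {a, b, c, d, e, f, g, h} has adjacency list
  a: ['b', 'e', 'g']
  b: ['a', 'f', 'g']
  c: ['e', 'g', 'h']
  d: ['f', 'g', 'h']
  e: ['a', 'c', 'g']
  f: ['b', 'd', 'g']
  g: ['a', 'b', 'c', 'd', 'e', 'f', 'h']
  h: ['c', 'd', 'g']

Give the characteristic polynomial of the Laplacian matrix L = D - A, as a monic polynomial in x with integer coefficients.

x^8 - 28x^7 + 322x^6 - 1974x^5 + 6965x^4 - 14126x^3 + 15225x^2 - 6728x

Each diagonal entry of L is the vertex degree and each off-diagonal entry is -1 where an edge is present, 0 otherwise; in the order [a, b, c, d, e, f, g, h] the diagonal is [3, 3, 3, 3, 3, 3, 7, 3]. L has integer entries, so p(x) = det(xI - L) has integer coefficients. Expanding the determinant yields x^8 - 28x^7 + 322x^6 - 1974x^5 + 6965x^4 - 14126x^3 + 15225x^2 - 6728x. The constant term is 0 because L is singular (the all-ones vector lies in its kernel). The eigenvalues sum to 28, which equals trace(L) = 2|E|. There is one zero in the spectrum, matching the 1 component.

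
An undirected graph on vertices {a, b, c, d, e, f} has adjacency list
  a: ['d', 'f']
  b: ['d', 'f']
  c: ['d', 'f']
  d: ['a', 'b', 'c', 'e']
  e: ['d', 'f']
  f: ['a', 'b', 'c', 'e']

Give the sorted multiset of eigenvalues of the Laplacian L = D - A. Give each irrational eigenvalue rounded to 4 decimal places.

[0, 2, 2, 2, 4, 6]

With the vertex order [a, b, c, d, e, f], the degrees are [2, 2, 2, 4, 2, 4], giving D = diag(2, 2, 2, 4, 2, 4) and L = D - A. The multiplicity of 0 as a Laplacian eigenvalue equals the number of connected components. The largest eigenvalue, 6, is at most the vertex count 6. By the matrix-tree theorem the graph has (1/6) * product of the nonzero eigenvalues = 32 spanning trees.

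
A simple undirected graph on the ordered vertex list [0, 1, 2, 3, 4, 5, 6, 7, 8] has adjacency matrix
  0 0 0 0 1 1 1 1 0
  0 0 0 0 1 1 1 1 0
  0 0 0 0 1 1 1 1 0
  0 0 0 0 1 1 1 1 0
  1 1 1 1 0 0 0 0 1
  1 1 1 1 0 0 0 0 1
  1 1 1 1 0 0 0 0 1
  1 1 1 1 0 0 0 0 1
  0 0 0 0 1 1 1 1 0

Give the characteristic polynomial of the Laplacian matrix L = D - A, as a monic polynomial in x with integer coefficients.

x^9 - 40x^8 + 690x^7 - 6720x^6 + 40485x^5 - 154704x^4 + 366560x^3 - 492800x^2 + 288000x

Reading degrees in the order [0, 1, 2, 3, 4, 5, 6, 7, 8] gives [4, 4, 4, 4, 5, 5, 5, 5, 4]; set D = diag(4, 4, 4, 4, 5, 5, 5, 5, 4) and form L = D - A. The eigenvalues of L are [0, 4, 4, 4, 4, 5, 5, 5, 9]; the characteristic polynomial is the product of (x - lambda_i), which multiplies out to x^9 - 40x^8 + 690x^7 - 6720x^6 + 40485x^5 - 154704x^4 + 366560x^3 - 492800x^2 + 288000x. The constant term is 0 because L is singular (the all-ones vector lies in its kernel). The largest eigenvalue, 9, is at most the vertex count 9. The eigenvalues sum to 40, which equals trace(L) = 2|E|.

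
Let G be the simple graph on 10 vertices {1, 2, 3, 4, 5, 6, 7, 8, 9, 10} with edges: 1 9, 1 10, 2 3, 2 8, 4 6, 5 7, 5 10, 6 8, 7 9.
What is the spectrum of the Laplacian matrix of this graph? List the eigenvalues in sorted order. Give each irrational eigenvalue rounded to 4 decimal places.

[0, 0, 0.3820, 1.3820, 1.3820, 1.3820, 2.6180, 3.6180, 3.6180, 3.6180]

Reading degrees in the order [1, 2, 3, 4, 5, 6, 7, 8, 9, 10] gives [2, 2, 1, 1, 2, 2, 2, 2, 2, 2]; set D = diag(2, 2, 1, 1, 2, 2, 2, 2, 2, 2) and form L = D - A. The multiplicity of 0 as a Laplacian eigenvalue equals the number of connected components. The 2 zero eigenvalues correspond to the 2 connected components.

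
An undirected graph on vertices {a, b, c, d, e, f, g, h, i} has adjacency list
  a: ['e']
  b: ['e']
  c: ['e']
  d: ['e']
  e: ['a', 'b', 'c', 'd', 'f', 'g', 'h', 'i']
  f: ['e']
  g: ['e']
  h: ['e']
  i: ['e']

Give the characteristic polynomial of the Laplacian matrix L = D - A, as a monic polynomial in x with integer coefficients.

Each diagonal entry of L is the vertex degree and each off-diagonal entry is -1 where an edge is present, 0 otherwise; in the order [a, b, c, d, e, f, g, h, i] the diagonal is [1, 1, 1, 1, 8, 1, 1, 1, 1]. Computing det(xI - L) by cofactor expansion (or equivalently via sum-over-permutations) gives x^9 - 16x^8 + 84x^7 - 224x^6 + 350x^5 - 336x^4 + 196x^3 - 64x^2 + 9x. Since p(0) = det(-L) = 0, x divides p(x). The eigenvalues sum to 16, which equals trace(L) = 2|E|.

x^9 - 16x^8 + 84x^7 - 224x^6 + 350x^5 - 336x^4 + 196x^3 - 64x^2 + 9x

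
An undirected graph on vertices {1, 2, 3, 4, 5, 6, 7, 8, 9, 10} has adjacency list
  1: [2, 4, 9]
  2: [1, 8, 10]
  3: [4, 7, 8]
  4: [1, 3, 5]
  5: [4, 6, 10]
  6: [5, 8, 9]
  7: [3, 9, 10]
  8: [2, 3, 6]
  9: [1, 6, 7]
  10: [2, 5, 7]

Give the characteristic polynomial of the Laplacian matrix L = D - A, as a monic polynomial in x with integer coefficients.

x^10 - 30x^9 + 390x^8 - 2880x^7 + 13305x^6 - 39882x^5 + 77640x^4 - 94800x^3 + 66000x^2 - 20000x

Reading degrees in the order [1, 2, 3, 4, 5, 6, 7, 8, 9, 10] gives [3, 3, 3, 3, 3, 3, 3, 3, 3, 3]; set D = diag(3, 3, 3, 3, 3, 3, 3, 3, 3, 3) and form L = D - A. L has integer entries, so p(x) = det(xI - L) has integer coefficients. Expanding the determinant yields x^10 - 30x^9 + 390x^8 - 2880x^7 + 13305x^6 - 39882x^5 + 77640x^4 - 94800x^3 + 66000x^2 - 20000x. The coefficient of x^9 equals -trace(L) = -30, matching the sum of degrees. By the matrix-tree theorem the graph has (1/10) * product of the nonzero eigenvalues = 2000 spanning trees.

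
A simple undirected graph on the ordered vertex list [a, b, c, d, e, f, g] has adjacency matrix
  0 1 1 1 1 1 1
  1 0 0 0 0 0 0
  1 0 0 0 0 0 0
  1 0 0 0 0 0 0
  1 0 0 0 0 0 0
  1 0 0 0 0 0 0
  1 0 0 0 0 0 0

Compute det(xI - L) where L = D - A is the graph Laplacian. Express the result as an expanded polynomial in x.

Reading degrees in the order [a, b, c, d, e, f, g] gives [6, 1, 1, 1, 1, 1, 1]; set D = diag(6, 1, 1, 1, 1, 1, 1) and form L = D - A. L has integer entries, so p(x) = det(xI - L) has integer coefficients. Expanding the determinant yields x^7 - 12x^6 + 45x^5 - 80x^4 + 75x^3 - 36x^2 + 7x. Since p(0) = det(-L) = 0, x divides p(x). The largest eigenvalue, 7, is at most the vertex count 7.

x^7 - 12x^6 + 45x^5 - 80x^4 + 75x^3 - 36x^2 + 7x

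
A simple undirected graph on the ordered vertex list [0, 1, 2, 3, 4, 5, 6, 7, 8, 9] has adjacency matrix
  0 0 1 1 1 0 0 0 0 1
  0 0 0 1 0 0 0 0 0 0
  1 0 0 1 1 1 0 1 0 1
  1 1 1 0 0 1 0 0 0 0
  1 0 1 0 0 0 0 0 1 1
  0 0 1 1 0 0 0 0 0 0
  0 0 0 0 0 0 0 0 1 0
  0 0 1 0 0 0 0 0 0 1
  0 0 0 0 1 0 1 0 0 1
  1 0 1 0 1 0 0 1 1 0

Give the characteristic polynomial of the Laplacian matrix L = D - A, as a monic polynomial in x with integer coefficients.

With the vertex order [0, 1, 2, 3, 4, 5, 6, 7, 8, 9], the degrees are [4, 1, 6, 4, 4, 2, 1, 2, 3, 5], giving D = diag(4, 1, 6, 4, 4, 2, 1, 2, 3, 5) and L = D - A. L has integer entries, so p(x) = det(xI - L) has integer coefficients. Expanding the determinant yields x^10 - 32x^9 + 432x^8 - 3206x^7 + 14291x^6 - 39286x^5 + 65848x^4 - 64056x^3 + 32328x^2 - 6360x. Since p(0) = det(-L) = 0, x divides p(x).

x^10 - 32x^9 + 432x^8 - 3206x^7 + 14291x^6 - 39286x^5 + 65848x^4 - 64056x^3 + 32328x^2 - 6360x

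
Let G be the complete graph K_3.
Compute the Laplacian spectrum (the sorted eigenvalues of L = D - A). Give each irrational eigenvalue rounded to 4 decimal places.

[0, 3, 3]

The graph has 3 vertices and degree multiset [2, 2, 2]; D is the diagonal matrix of degrees and L = D - A. Since every row of L sums to 0, the all-ones vector is in the kernel and 0 is an eigenvalue. The single zero eigenvalue shows the graph is connected.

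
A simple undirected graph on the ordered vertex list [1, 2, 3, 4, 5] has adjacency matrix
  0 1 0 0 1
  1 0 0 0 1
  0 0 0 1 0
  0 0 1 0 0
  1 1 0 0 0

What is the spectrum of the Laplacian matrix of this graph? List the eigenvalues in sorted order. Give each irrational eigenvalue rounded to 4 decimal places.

With the vertex order [1, 2, 3, 4, 5], the degrees are [2, 2, 1, 1, 2], giving D = diag(2, 2, 1, 1, 2) and L = D - A. Since every row of L sums to 0, the all-ones vector is in the kernel and 0 is an eigenvalue. The 2 zero eigenvalues correspond to the 2 connected components. There are 2 zeros in the spectrum, matching the 2 components. The largest eigenvalue, 3, is at most the vertex count 5.

[0, 0, 2, 3, 3]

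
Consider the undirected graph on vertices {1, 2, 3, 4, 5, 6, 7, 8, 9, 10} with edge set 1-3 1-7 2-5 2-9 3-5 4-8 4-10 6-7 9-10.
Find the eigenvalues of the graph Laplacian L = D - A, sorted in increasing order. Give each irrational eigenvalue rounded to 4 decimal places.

With the vertex order [1, 2, 3, 4, 5, 6, 7, 8, 9, 10], the degrees are [2, 2, 2, 2, 2, 1, 2, 1, 2, 2], giving D = diag(2, 2, 2, 2, 2, 1, 2, 1, 2, 2) and L = D - A. Since every row of L sums to 0, the all-ones vector is in the kernel and 0 is an eigenvalue. The single zero eigenvalue shows the graph is connected. By the matrix-tree theorem the graph has (1/10) * product of the nonzero eigenvalues = 1 spanning tree.

[0, 0.0979, 0.3820, 0.8244, 1.3820, 2, 2.6180, 3.1756, 3.6180, 3.9021]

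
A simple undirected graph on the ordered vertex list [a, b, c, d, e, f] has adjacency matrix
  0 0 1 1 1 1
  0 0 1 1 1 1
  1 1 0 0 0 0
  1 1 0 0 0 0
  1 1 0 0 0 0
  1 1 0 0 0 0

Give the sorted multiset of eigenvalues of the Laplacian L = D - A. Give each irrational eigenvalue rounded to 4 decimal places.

With the vertex order [a, b, c, d, e, f], the degrees are [4, 4, 2, 2, 2, 2], giving D = diag(4, 4, 2, 2, 2, 2) and L = D - A. Since every row of L sums to 0, the all-ones vector is in the kernel and 0 is an eigenvalue. The single zero eigenvalue shows the graph is connected.

[0, 2, 2, 2, 4, 6]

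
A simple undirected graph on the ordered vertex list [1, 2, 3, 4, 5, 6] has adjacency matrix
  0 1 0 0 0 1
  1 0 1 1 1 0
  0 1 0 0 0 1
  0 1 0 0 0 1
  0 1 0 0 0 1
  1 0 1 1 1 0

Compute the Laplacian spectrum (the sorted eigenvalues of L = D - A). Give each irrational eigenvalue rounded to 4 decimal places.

With the vertex order [1, 2, 3, 4, 5, 6], the degrees are [2, 4, 2, 2, 2, 4], giving D = diag(2, 4, 2, 2, 2, 4) and L = D - A. The multiplicity of 0 as a Laplacian eigenvalue equals the number of connected components. The single zero eigenvalue shows the graph is connected.

[0, 2, 2, 2, 4, 6]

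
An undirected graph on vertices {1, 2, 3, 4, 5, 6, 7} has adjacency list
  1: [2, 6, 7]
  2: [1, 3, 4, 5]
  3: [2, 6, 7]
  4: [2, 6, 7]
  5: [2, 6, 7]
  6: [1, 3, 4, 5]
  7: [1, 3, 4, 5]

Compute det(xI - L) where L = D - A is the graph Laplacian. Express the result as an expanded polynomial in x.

x^7 - 24x^6 + 234x^5 - 1192x^4 + 3357x^3 - 4968x^2 + 3024x

Each diagonal entry of L is the vertex degree and each off-diagonal entry is -1 where an edge is present, 0 otherwise; in the order [1, 2, 3, 4, 5, 6, 7] the diagonal is [3, 4, 3, 3, 3, 4, 4]. The eigenvalues of L are [0, 3, 3, 3, 4, 4, 7]; the characteristic polynomial is the product of (x - lambda_i), which multiplies out to x^7 - 24x^6 + 234x^5 - 1192x^4 + 3357x^3 - 4968x^2 + 3024x. The constant term is 0 because L is singular (the all-ones vector lies in its kernel).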